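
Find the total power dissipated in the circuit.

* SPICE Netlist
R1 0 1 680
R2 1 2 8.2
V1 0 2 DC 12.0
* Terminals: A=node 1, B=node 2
Nodal analysis, taking node 2 as the 0 V reference.
Source V1 fixes V_0 = 12 V.
KCL at each unknown node (sum of currents leaving = 0; resistances in Ω):
  Node 1: (V_1 - 12)/680 + (V_1 - 0)/8.2 = 0
Collecting terms: 0.1234 × V_1 = 0.01765  =>  V_1 = 0.143 V
Power in each resistor, P = (ΔV)²/R:
  P_R1 = (12 - 0.143)²/680 = 0.2067 W
  P_R2 = (0.143 - 0)²/8.2 = 0.002493 W
P_total = P_R1 + P_R2 = 0.2092 W

Final answer: 0.2092 W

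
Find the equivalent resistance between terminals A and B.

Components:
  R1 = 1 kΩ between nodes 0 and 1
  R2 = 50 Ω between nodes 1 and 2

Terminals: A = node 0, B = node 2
Reduce the network between node 0 (A) and node 2 (B) by series/parallel combination:
  Rs1 = R1 + R2 (series, joined only at node 1) = 1000 + 50 = 1050 Ω
R_eq = 1.05 kΩ

Final answer: 1.05 kΩ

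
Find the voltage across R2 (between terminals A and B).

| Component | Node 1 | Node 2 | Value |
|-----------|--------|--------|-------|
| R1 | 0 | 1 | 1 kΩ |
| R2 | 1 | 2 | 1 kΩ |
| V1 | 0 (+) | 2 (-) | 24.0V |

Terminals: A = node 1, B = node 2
R1 and R2 are in series across V1 (node 0 → node 1 → node 2), and the output A–B is taken across R2, so this is a voltage divider.
Series current: I = V1/(R1 + R2) = 24/(1000 + 1000) = 24/2000 = 0.012 A
V_R2 = I × R2 = V1 × R2/(R1 + R2) = 24 × 1000/2000 = 12 V

Final answer: 12 V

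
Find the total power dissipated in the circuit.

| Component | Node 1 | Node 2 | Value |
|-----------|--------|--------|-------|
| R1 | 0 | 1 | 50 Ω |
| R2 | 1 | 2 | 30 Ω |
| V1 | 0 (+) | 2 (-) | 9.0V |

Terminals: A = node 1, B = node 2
Nodal analysis, taking node 2 as the 0 V reference.
Source V1 fixes V_0 = 9 V.
KCL at each unknown node (sum of currents leaving = 0; resistances in Ω):
  Node 1: (V_1 - 9)/50 + (V_1 - 0)/30 = 0
Collecting terms: 0.05333 × V_1 = 0.18  =>  V_1 = 3.375 V
Power in each resistor, P = (ΔV)²/R:
  P_R1 = (9 - 3.375)²/50 = 0.6328 W
  P_R2 = (3.375 - 0)²/30 = 0.3797 W
P_total = P_R1 + P_R2 = 1.012 W

Final answer: 1.012 W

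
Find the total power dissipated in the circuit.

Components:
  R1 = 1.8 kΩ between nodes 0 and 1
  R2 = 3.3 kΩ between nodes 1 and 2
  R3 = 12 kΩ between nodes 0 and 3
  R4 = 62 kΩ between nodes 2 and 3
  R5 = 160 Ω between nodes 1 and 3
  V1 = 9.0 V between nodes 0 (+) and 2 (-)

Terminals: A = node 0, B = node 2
Nodal analysis, taking node 2 as the 0 V reference.
Source V1 fixes V_0 = 9 V.
KCL at each unknown node (sum of currents leaving = 0; resistances in Ω):
  Node 1: (V_1 - 9)/1800 + (V_1 - 0)/3300 + (V_1 - V_3)/160 = 0
  Node 3: (V_3 - 9)/12000 + (V_3 - 0)/62000 + (V_3 - V_1)/160 = 0
Collecting terms (coefficients in siemens):
  0.007109·V_1 - 0.00625·V_3 = 0.005
  0.006349·V_3 - 0.00625·V_1 = 0.00075
Determinant D = (0.007109)(0.006349) - (-0.00625)(-0.00625) = 0.000006073
V_1 = [(0.005)(0.006349) - (-0.00625)(0.00075)]/D = 5.999 V
V_3 = [(0.007109)(0.00075) - (0.005)(-0.00625)]/D = 6.023 V
Power in each resistor, P = (ΔV)²/R:
  P_R1 = (9 - 5.999)²/1800 = 0.005002 W
  P_R2 = (5.999 - 0)²/3300 = 0.01091 W
  P_R3 = (9 - 6.023)²/12000 = 0.0007383 W
  P_R4 = (0 - 6.023)²/62000 = 0.0005852 W
  P_R5 = (5.999 - 6.023)²/160 = 0.000003643 W
P_total = P_R1 + P_R2 + P_R3 + P_R4 + P_R5 = 0.01724 W

Final answer: 0.01724 W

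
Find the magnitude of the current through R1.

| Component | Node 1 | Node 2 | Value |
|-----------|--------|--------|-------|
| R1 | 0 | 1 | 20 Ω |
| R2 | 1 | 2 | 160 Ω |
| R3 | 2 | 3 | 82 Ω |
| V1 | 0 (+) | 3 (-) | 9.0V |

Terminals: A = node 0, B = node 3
Nodal analysis, taking node 3 as the 0 V reference.
Source V1 fixes V_0 = 9 V.
KCL at each unknown node (sum of currents leaving = 0; resistances in Ω):
  Node 1: (V_1 - 9)/20 + (V_1 - V_2)/160 = 0
  Node 2: (V_2 - V_1)/160 + (V_2 - 0)/82 = 0
Collecting terms (coefficients in siemens):
  0.05625·V_1 - 0.00625·V_2 = 0.45
  0.01845·V_2 - 0.00625·V_1 = 0
Determinant D = (0.05625)(0.01845) - (-0.00625)(-0.00625) = 0.0009985
V_1 = [(0.45)(0.01845) - (-0.00625)(0)]/D = 8.313 V
V_2 = [(0.05625)(0) - (0.45)(-0.00625)]/D = 2.817 V
I_R1 = (V_0 - V_1)/R1 = (9 - 8.313)/20 = 0.03435 A
|I_R1| = 0.03435 A

Final answer: |I_R1| = 0.03435 A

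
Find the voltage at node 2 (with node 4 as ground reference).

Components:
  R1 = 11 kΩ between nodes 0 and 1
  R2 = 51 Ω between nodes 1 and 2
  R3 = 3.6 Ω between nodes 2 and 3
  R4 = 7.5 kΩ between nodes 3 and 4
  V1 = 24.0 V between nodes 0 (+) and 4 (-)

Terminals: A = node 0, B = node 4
Nodal analysis, taking node 4 as the 0 V reference.
Source V1 fixes V_0 = 24 V.
KCL at each unknown node (sum of currents leaving = 0; resistances in Ω):
  Node 1: (V_1 - 24)/11000 + (V_1 - V_2)/51 = 0
  Node 2: (V_2 - V_1)/51 + (V_2 - V_3)/3.6 = 0
  Node 3: (V_3 - V_2)/3.6 + (V_3 - 0)/7500 = 0
Collecting terms (coefficients in siemens):
  0.0197·V_1 - 0.01961·V_2 = 0.002182
  0.2974·V_2 - 0.01961·V_1 - 0.2778·V_3 = 0
  0.2779·V_3 - 0.2778·V_2 = 0
Solving these 3 simultaneous equations (Gaussian elimination) gives:
  V_1 = 9.772 V, V_2 = 9.706 V, V_3 = 9.701 V
The requested potential is V_2 = 9.706 V.

Final answer: V_2 = 9.706 V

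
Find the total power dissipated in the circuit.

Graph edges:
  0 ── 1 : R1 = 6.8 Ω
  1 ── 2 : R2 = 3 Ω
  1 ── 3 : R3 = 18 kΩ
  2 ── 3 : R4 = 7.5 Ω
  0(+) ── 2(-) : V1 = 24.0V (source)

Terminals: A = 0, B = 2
Nodal analysis, taking node 2 as the 0 V reference.
Source V1 fixes V_0 = 24 V.
KCL at each unknown node (sum of currents leaving = 0; resistances in Ω):
  Node 1: (V_1 - 24)/6.8 + (V_1 - 0)/3 + (V_1 - V_3)/18000 = 0
  Node 3: (V_3 - V_1)/18000 + (V_3 - 0)/7.5 = 0
Collecting terms (coefficients in siemens):
  0.4804·V_1 - 0.00005556·V_3 = 3.529
  0.1334·V_3 - 0.00005556·V_1 = 0
Determinant D = (0.4804)(0.1334) - (-0.00005556)(-0.00005556) = 0.06409
V_1 = [(3.529)(0.1334) - (-0.00005556)(0)]/D = 7.346 V
V_3 = [(0.4804)(0) - (3.529)(-0.00005556)]/D = 0.00306 V
Power in each resistor, P = (ΔV)²/R:
  P_R1 = (24 - 7.346)²/6.8 = 40.79 W
  P_R2 = (7.346 - 0)²/3 = 17.99 W
  P_R3 = (7.346 - 0.00306)²/18000 = 0.002996 W
  P_R4 = (0 - 0.00306)²/7.5 = 0.000001248 W
P_total = P_R1 + P_R2 + P_R3 + P_R4 = 58.78 W

Final answer: 58.78 W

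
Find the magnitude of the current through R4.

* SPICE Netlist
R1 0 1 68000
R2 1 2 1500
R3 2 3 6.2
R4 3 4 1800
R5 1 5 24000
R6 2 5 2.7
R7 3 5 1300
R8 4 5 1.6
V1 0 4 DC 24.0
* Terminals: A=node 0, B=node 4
Nodal analysis, taking node 4 as the 0 V reference.
Source V1 fixes V_0 = 24 V.
KCL at each unknown node (sum of currents leaving = 0; resistances in Ω):
  Node 1: (V_1 - 24)/68000 + (V_1 - V_2)/1500 + (V_1 - V_5)/24000 = 0
  Node 2: (V_2 - V_1)/1500 + (V_2 - V_3)/6.2 + (V_2 - V_5)/2.7 = 0
  Node 3: (V_3 - V_2)/6.2 + (V_3 - 0)/1800 + (V_3 - V_5)/1300 = 0
  Node 5: (V_5 - V_1)/24000 + (V_5 - V_2)/2.7 + (V_5 - V_3)/1300 + (V_5 - 0)/1.6 = 0
Collecting terms (coefficients in siemens):
  0.000723·V_1 - 0.0006667·V_2 - 0.00004167·V_5 = 0.0003529
  0.5323·V_2 - 0.0006667·V_1 - 0.1613·V_3 - 0.3704·V_5 = 0
  0.1626·V_3 - 0.1613·V_2 - 0.0007692·V_5 = 0
  0.9962·V_5 - 0.00004167·V_1 - 0.3704·V_2 - 0.0007692·V_3 = 0
Solving these 4 simultaneous equations (Gaussian elimination) gives:
  V_1 = 0.4895 V, V_2 = 0.001427 V, V_3 = 0.001417 V, V_5 = 0.0005519 V
I_R4 = (V_3 - V_4)/R4 = (0.001417 - 0)/1800 = 0.0000007875 A
|I_R4| = 0.0000007875 A

Final answer: |I_R4| = 7.875e-07 A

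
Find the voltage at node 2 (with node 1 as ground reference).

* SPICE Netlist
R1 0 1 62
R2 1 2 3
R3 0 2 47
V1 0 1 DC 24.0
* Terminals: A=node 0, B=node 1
Nodal analysis, taking node 1 as the 0 V reference.
Source V1 fixes V_0 = 24 V.
KCL at each unknown node (sum of currents leaving = 0; resistances in Ω):
  Node 2: (V_2 - 0)/3 + (V_2 - 24)/47 = 0
Collecting terms: 0.3546 × V_2 = 0.5106  =>  V_2 = 1.44 V
The requested potential is V_2 = 1.44 V.

Final answer: V_2 = 1.44 V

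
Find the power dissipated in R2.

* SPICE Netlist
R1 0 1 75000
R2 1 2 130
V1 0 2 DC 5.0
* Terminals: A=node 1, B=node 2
Nodal analysis, taking node 2 as the 0 V reference.
Source V1 fixes V_0 = 5 V.
KCL at each unknown node (sum of currents leaving = 0; resistances in Ω):
  Node 1: (V_1 - 5)/75000 + (V_1 - 0)/130 = 0
Collecting terms: 0.007706 × V_1 = 0.00006667  =>  V_1 = 0.008652 V
I_R2 = (V_1 - V_2)/R2 = (0.008652 - 0)/130 = 0.00006655 A
P_R2 = I_R2² × R2 = (0.00006655)² × 130 = 0.0000005758 W

Final answer: 5.758e-07 W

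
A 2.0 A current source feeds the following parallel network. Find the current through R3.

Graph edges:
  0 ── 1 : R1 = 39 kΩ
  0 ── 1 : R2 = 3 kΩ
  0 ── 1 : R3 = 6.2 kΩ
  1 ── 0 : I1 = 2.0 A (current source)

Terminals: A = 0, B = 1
All resistors sit directly between nodes 0 and 1, so they are in parallel and share one voltage V; the full source current 2 A splits among them.
1/R_par = 1/39000 + 1/3000 + 1/6200 = 0.0005203 S  =>  R_par = 1922 Ω
V = I × R_par = 2 × 1922 = 3844 V
I_R3 = V/R3 = 3844/6200 = 0.62 A

Final answer: 0.62 A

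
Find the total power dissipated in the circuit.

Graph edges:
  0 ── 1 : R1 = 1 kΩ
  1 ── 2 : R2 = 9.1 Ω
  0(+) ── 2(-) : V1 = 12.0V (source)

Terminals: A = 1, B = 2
Nodal analysis, taking node 2 as the 0 V reference.
Source V1 fixes V_0 = 12 V.
KCL at each unknown node (sum of currents leaving = 0; resistances in Ω):
  Node 1: (V_1 - 12)/1000 + (V_1 - 0)/9.1 = 0
Collecting terms: 0.1109 × V_1 = 0.012  =>  V_1 = 0.1082 V
Power in each resistor, P = (ΔV)²/R:
  P_R1 = (12 - 0.1082)²/1000 = 0.1414 W
  P_R2 = (0.1082 - 0)²/9.1 = 0.001287 W
P_total = P_R1 + P_R2 = 0.1427 W

Final answer: 0.1427 W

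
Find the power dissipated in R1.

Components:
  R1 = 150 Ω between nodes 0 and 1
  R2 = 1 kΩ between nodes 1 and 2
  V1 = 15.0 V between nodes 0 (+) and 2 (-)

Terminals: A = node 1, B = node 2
Nodal analysis, taking node 2 as the 0 V reference.
Source V1 fixes V_0 = 15 V.
KCL at each unknown node (sum of currents leaving = 0; resistances in Ω):
  Node 1: (V_1 - 15)/150 + (V_1 - 0)/1000 = 0
Collecting terms: 0.007667 × V_1 = 0.1  =>  V_1 = 13.04 V
I_R1 = (V_0 - V_1)/R1 = (15 - 13.04)/150 = 0.01304 A
P_R1 = I_R1² × R1 = (0.01304)² × 150 = 0.02552 W

Final answer: 0.02552 W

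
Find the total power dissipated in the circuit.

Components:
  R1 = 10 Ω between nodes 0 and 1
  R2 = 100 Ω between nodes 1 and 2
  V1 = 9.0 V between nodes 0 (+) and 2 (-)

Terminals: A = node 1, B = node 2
Nodal analysis, taking node 2 as the 0 V reference.
Source V1 fixes V_0 = 9 V.
KCL at each unknown node (sum of currents leaving = 0; resistances in Ω):
  Node 1: (V_1 - 9)/10 + (V_1 - 0)/100 = 0
Collecting terms: 0.11 × V_1 = 0.9  =>  V_1 = 8.182 V
Power in each resistor, P = (ΔV)²/R:
  P_R1 = (9 - 8.182)²/10 = 0.06694 W
  P_R2 = (8.182 - 0)²/100 = 0.6694 W
P_total = P_R1 + P_R2 = 0.7364 W

Final answer: 0.7364 W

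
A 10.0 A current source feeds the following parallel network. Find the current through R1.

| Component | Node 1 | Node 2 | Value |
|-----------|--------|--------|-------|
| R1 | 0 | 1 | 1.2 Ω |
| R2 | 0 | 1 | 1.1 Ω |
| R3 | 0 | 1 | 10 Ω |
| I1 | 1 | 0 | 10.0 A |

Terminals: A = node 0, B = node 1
All resistors sit directly between nodes 0 and 1, so they are in parallel and share one voltage V; the full source current 10 A splits among them.
1/R_par = 1/1.2 + 1/1.1 + 1/10 = 1.842 S  =>  R_par = 0.5428 Ω
V = I × R_par = 10 × 0.5428 = 5.428 V
I_R1 = V/R1 = 5.428/1.2 = 4.523 A

Final answer: 4.523 A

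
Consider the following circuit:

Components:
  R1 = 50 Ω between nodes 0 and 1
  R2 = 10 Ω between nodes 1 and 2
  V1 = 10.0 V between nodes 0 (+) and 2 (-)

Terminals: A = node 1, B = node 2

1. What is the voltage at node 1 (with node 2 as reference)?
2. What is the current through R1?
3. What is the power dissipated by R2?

Nodal analysis, taking node 2 as the 0 V reference.
Source V1 fixes V_0 = 10 V.
KCL at each unknown node (sum of currents leaving = 0; resistances in Ω):
  Node 1: (V_1 - 10)/50 + (V_1 - 0)/10 = 0
Collecting terms: 0.12 × V_1 = 0.2  =>  V_1 = 1.667 V
Part 1:
  Read off the nodal solution: V_1 = 1.667 V
Part 2:
  I_R1 = (V_0 - V_1)/R1 = (10 - 1.667)/50 = 0.1667 A
  Magnitude: I_R1 = 0.1667 A
Part 3:
  I_R2 = (V_1 - V_2)/R2 = (1.667 - 0)/10 = 0.1667 A
  P_R2 = I_R2² × R2 = (0.1667)² × 10 = 0.2778 W

Final answers:
1. V_1 = 1.667 V
2. I_R1 = 0.1667 A
3. P_R2 = 0.2778 W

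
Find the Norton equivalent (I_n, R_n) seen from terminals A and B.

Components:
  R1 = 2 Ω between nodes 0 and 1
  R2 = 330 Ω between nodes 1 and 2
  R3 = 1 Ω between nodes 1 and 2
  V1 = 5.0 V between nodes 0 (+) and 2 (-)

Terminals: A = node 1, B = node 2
Find the Thévenin equivalent first; then I_n = V_th/R_th and R_n = R_th.
Step 1 — V_th is the open-circuit voltage V_A - V_B (nothing connected across the terminals).
Nodal analysis, taking node 2 as the 0 V reference.
Source V1 fixes V_0 = 5 V.
KCL at each unknown node (sum of currents leaving = 0; resistances in Ω):
  Node 1: (V_1 - 5)/2 + (V_1 - 0)/330 + (V_1 - 0)/1 = 0
Collecting terms: 1.503 × V_1 = 2.5  =>  V_1 = 1.663 V
V_th = V_1 - V_2 = 1.663 - 0 = 1.663 V
Step 2 — R_th: zero the source — replace V1 by a short circuit (node 2 merges into node 0) — and find the resistance seen between A (node 1) and B (node 0).
Reduce the network between node 1 (A) and node 0 (B) by series/parallel combination:
  Rp1 = R1 ‖ R2 ‖ R3 (parallel, all between nodes 0 and 1) = 1/(1/2 + 1/330 + 1/1) = 0.6653 Ω
R_th = 0.6653 Ω
I_n = V_th/R_th = 1.663/0.6653 = 2.5 A, and R_n = R_th = 0.6653 Ω

Final answer: I_n = 2.5 A, R_n = 0.6653 Ω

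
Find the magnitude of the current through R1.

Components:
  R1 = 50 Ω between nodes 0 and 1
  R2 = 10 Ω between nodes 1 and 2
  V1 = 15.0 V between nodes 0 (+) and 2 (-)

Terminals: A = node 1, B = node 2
Nodal analysis, taking node 2 as the 0 V reference.
Source V1 fixes V_0 = 15 V.
KCL at each unknown node (sum of currents leaving = 0; resistances in Ω):
  Node 1: (V_1 - 15)/50 + (V_1 - 0)/10 = 0
Collecting terms: 0.12 × V_1 = 0.3  =>  V_1 = 2.5 V
I_R1 = (V_0 - V_1)/R1 = (15 - 2.5)/50 = 0.25 A
|I_R1| = 0.25 A

Final answer: |I_R1| = 0.25 A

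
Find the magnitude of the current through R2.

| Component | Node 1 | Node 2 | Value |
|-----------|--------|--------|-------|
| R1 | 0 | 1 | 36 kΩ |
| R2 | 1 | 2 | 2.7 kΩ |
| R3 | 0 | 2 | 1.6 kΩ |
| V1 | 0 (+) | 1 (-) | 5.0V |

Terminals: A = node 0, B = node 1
Nodal analysis, taking node 1 as the 0 V reference.
Source V1 fixes V_0 = 5 V.
KCL at each unknown node (sum of currents leaving = 0; resistances in Ω):
  Node 2: (V_2 - 0)/2700 + (V_2 - 5)/1600 = 0
Collecting terms: 0.0009954 × V_2 = 0.003125  =>  V_2 = 3.14 V
I_R2 = (V_1 - V_2)/R2 = (0 - 3.14)/2700 = -0.001163 A
|I_R2| = 0.001163 A

Final answer: |I_R2| = 0.001163 A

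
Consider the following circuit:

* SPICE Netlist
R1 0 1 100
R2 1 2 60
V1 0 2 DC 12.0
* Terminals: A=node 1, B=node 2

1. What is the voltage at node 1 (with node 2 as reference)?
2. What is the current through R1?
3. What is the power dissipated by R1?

Nodal analysis, taking node 2 as the 0 V reference.
Source V1 fixes V_0 = 12 V.
KCL at each unknown node (sum of currents leaving = 0; resistances in Ω):
  Node 1: (V_1 - 12)/100 + (V_1 - 0)/60 = 0
Collecting terms: 0.02667 × V_1 = 0.12  =>  V_1 = 4.5 V
Part 1:
  Read off the nodal solution: V_1 = 4.5 V
Part 2:
  I_R1 = (V_0 - V_1)/R1 = (12 - 4.5)/100 = 0.075 A
  Magnitude: I_R1 = 0.075 A
Part 3:
  I_R1 = (V_0 - V_1)/R1 = (12 - 4.5)/100 = 0.075 A
  P_R1 = I_R1² × R1 = (0.075)² × 100 = 0.5625 W

Final answers:
1. V_1 = 4.5 V
2. I_R1 = 0.075 A
3. P_R1 = 0.5625 W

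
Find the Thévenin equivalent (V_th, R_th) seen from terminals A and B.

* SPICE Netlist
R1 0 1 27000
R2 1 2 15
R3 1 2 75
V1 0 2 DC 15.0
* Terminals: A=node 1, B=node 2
Step 1 — V_th is the open-circuit voltage V_A - V_B (nothing connected across the terminals).
Nodal analysis, taking node 2 as the 0 V reference.
Source V1 fixes V_0 = 15 V.
KCL at each unknown node (sum of currents leaving = 0; resistances in Ω):
  Node 1: (V_1 - 15)/27000 + (V_1 - 0)/15 + (V_1 - 0)/75 = 0
Collecting terms: 0.08004 × V_1 = 0.0005556  =>  V_1 = 0.006941 V
V_th = V_1 - V_2 = 0.006941 - 0 = 0.006941 V
Step 2 — R_th: zero the source — replace V1 by a short circuit (node 2 merges into node 0) — and find the resistance seen between A (node 1) and B (node 0).
Reduce the network between node 1 (A) and node 0 (B) by series/parallel combination:
  Rp1 = R1 ‖ R2 ‖ R3 (parallel, all between nodes 0 and 1) = 1/(1/27000 + 1/15 + 1/75) = 12.49 Ω
R_th = 12.49 Ω

Final answer: V_th = 0.006941 V, R_th = 12.49 Ω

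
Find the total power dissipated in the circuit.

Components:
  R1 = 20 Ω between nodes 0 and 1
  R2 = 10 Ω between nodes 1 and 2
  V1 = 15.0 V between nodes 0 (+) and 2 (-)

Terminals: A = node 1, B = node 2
Nodal analysis, taking node 2 as the 0 V reference.
Source V1 fixes V_0 = 15 V.
KCL at each unknown node (sum of currents leaving = 0; resistances in Ω):
  Node 1: (V_1 - 15)/20 + (V_1 - 0)/10 = 0
Collecting terms: 0.15 × V_1 = 0.75  =>  V_1 = 5 V
Power in each resistor, P = (ΔV)²/R:
  P_R1 = (15 - 5)²/20 = 5 W
  P_R2 = (5 - 0)²/10 = 2.5 W
P_total = P_R1 + P_R2 = 7.5 W

Final answer: 7.5 W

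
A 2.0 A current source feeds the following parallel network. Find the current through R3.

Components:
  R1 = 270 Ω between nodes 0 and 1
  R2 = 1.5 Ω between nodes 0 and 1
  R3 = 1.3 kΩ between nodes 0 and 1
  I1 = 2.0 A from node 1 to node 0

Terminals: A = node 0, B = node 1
All resistors sit directly between nodes 0 and 1, so they are in parallel and share one voltage V; the full source current 2 A splits among them.
1/R_par = 1/270 + 1/1.5 + 1/1300 = 0.6711 S  =>  R_par = 1.49 Ω
V = I × R_par = 2 × 1.49 = 2.98 V
I_R3 = V/R3 = 2.98/1300 = 0.002292 A

Final answer: 0.002292 A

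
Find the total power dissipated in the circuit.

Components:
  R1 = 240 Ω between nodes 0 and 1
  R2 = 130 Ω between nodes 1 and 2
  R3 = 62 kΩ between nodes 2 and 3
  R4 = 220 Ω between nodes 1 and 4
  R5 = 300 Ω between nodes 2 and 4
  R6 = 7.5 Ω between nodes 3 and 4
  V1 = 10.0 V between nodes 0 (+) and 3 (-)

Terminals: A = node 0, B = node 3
Nodal analysis, taking node 3 as the 0 V reference.
Source V1 fixes V_0 = 10 V.
KCL at each unknown node (sum of currents leaving = 0; resistances in Ω):
  Node 1: (V_1 - 10)/240 + (V_1 - V_2)/130 + (V_1 - V_4)/220 = 0
  Node 2: (V_2 - V_1)/130 + (V_2 - 0)/62000 + (V_2 - V_4)/300 = 0
  Node 4: (V_4 - V_1)/220 + (V_4 - V_2)/300 + (V_4 - 0)/7.5 = 0
Collecting terms (coefficients in siemens):
  0.0164·V_1 - 0.007692·V_2 - 0.004545·V_4 = 0.04167
  0.01104·V_2 - 0.007692·V_1 - 0.003333·V_4 = 0
  0.1412·V_4 - 0.004545·V_1 - 0.003333·V_2 = 0
Solving these 3 simultaneous equations (Gaussian elimination) gives:
  V_1 = 3.891 V, V_2 = 2.768 V, V_4 = 0.1906 V
Power in each resistor, P = (ΔV)²/R:
  P_R1 = (10 - 3.891)²/240 = 0.1555 W
  P_R2 = (3.891 - 2.768)²/130 = 0.009696 W
  P_R3 = (2.768 - 0)²/62000 = 0.0001236 W
  P_R4 = (3.891 - 0.1906)²/220 = 0.06223 W
  P_R5 = (2.768 - 0.1906)²/300 = 0.02214 W
  P_R6 = (0 - 0.1906)²/7.5 = 0.004843 W
P_total = P_R1 + P_R2 + P_R3 + P_R4 + P_R5 + P_R6 = 0.2546 W

Final answer: 0.2546 W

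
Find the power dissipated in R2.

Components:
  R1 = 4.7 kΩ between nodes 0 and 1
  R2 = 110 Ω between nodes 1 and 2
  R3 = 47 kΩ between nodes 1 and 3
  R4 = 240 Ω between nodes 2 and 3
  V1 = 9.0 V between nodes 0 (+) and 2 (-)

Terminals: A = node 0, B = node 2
Nodal analysis, taking node 2 as the 0 V reference.
Source V1 fixes V_0 = 9 V.
KCL at each unknown node (sum of currents leaving = 0; resistances in Ω):
  Node 1: (V_1 - 9)/4700 + (V_1 - 0)/110 + (V_1 - V_3)/47000 = 0
  Node 3: (V_3 - V_1)/47000 + (V_3 - 0)/240 = 0
Collecting terms (coefficients in siemens):
  0.009325·V_1 - 0.00002128·V_3 = 0.001915
  0.004188·V_3 - 0.00002128·V_1 = 0
Determinant D = (0.009325)(0.004188) - (-0.00002128)(-0.00002128) = 0.00003905
V_1 = [(0.001915)(0.004188) - (-0.00002128)(0)]/D = 0.2054 V
V_3 = [(0.009325)(0) - (0.001915)(-0.00002128)]/D = 0.001043 V
I_R2 = (V_1 - V_2)/R2 = (0.2054 - 0)/110 = 0.001867 A
P_R2 = I_R2² × R2 = (0.001867)² × 110 = 0.0003834 W

Final answer: 0.0003834 W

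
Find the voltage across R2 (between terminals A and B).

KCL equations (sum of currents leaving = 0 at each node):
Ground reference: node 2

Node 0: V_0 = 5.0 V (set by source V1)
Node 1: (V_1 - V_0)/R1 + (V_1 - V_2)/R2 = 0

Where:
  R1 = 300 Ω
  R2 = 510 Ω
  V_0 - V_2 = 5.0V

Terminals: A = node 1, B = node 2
R1 and R2 are in series across V1 (node 0 → node 1 → node 2), and the output A–B is taken across R2, so this is a voltage divider.
Series current: I = V1/(R1 + R2) = 5/(300 + 510) = 5/810 = 0.006173 A
V_R2 = I × R2 = V1 × R2/(R1 + R2) = 5 × 510/810 = 3.148 V

Final answer: 3.148 V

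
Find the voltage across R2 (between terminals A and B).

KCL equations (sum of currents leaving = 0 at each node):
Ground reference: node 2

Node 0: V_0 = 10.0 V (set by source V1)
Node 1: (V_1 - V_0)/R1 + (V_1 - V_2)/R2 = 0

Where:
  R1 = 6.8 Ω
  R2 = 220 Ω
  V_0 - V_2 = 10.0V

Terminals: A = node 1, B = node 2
R1 and R2 are in series across V1 (node 0 → node 1 → node 2), and the output A–B is taken across R2, so this is a voltage divider.
Series current: I = V1/(R1 + R2) = 10/(6.8 + 220) = 10/226.8 = 0.04409 A
V_R2 = I × R2 = V1 × R2/(R1 + R2) = 10 × 220/226.8 = 9.7 V

Final answer: 9.7 V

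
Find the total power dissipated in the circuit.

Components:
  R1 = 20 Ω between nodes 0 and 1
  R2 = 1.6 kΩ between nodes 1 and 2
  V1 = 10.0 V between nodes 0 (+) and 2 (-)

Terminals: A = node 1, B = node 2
Nodal analysis, taking node 2 as the 0 V reference.
Source V1 fixes V_0 = 10 V.
KCL at each unknown node (sum of currents leaving = 0; resistances in Ω):
  Node 1: (V_1 - 10)/20 + (V_1 - 0)/1600 = 0
Collecting terms: 0.05063 × V_1 = 0.5  =>  V_1 = 9.877 V
Power in each resistor, P = (ΔV)²/R:
  P_R1 = (10 - 9.877)²/20 = 0.0007621 W
  P_R2 = (9.877 - 0)²/1600 = 0.06097 W
P_total = P_R1 + P_R2 = 0.06173 W

Final answer: 0.06173 W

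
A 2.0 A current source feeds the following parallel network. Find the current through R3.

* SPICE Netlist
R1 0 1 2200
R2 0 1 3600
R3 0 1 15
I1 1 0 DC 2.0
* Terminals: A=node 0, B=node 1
All resistors sit directly between nodes 0 and 1, so they are in parallel and share one voltage V; the full source current 2 A splits among them.
1/R_par = 1/2200 + 1/3600 + 1/15 = 0.0674 S  =>  R_par = 14.84 Ω
V = I × R_par = 2 × 14.84 = 29.67 V
I_R3 = V/R3 = 29.67/15 = 1.978 A

Final answer: 1.978 A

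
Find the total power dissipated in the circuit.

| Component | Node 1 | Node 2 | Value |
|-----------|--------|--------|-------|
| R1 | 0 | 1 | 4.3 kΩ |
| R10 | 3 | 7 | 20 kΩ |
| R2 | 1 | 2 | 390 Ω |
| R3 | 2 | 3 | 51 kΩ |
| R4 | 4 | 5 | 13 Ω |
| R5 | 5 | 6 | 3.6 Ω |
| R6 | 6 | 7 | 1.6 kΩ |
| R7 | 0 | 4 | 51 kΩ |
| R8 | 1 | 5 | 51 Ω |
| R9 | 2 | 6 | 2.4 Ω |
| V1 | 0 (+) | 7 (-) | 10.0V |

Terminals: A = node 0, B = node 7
Nodal analysis, taking node 7 as the 0 V reference.
Source V1 fixes V_0 = 10 V.
KCL at each unknown node (sum of currents leaving = 0; resistances in Ω):
  Node 1: (V_1 - 10)/4300 + (V_1 - V_2)/390 + (V_1 - V_5)/51 = 0
  Node 2: (V_2 - V_1)/390 + (V_2 - V_3)/51000 + (V_2 - V_6)/2.4 = 0
  Node 3: (V_3 - V_2)/51000 + (V_3 - 0)/20000 = 0
  Node 4: (V_4 - V_5)/13 + (V_4 - 10)/51000 = 0
  Node 5: (V_5 - V_4)/13 + (V_5 - V_6)/3.6 + (V_5 - V_1)/51 = 0
  Node 6: (V_6 - V_5)/3.6 + (V_6 - 0)/1600 + (V_6 - V_2)/2.4 = 0
Collecting terms (coefficients in siemens):
  0.0224·V_1 - 0.002564·V_2 - 0.01961·V_5 = 0.002326
  0.4193·V_2 - 0.002564·V_1 - 0.00001961·V_3 - 0.4167·V_6 = 0
  0.00006961·V_3 - 0.00001961·V_2 = 0
  0.07694·V_4 - 0.07692·V_5 = 0.0001961
  0.3743·V_5 - 0.01961·V_1 - 0.07692·V_4 - 0.2778·V_6 = 0
  0.6951·V_6 - 0.4167·V_2 - 0.2778·V_5 = 0
Solving these 6 simultaneous equations (Gaussian elimination) gives:
  V_1 = 2.888 V, V_2 = 2.809 V, V_3 = 0.7912 V, V_4 = 2.816 V
  V_5 = 2.814 V, V_6 = 2.808 V
Power in each resistor, P = (ΔV)²/R:
  P_R1 = (10 - 2.888)²/4300 = 0.01176 W
  P_R2 = (2.888 - 2.809)²/390 = 0.00001613 W
  P_R3 = (2.809 - 0.7912)²/51000 = 0.00007982 W
  P_R4 = (2.816 - 2.814)²/13 = 0.000000258 W
  P_R5 = (2.814 - 2.808)²/3.6 = 0.000009117 W
  P_R6 = (2.808 - 0)²/1600 = 0.004929 W
  P_R7 = (10 - 2.816)²/51000 = 0.001012 W
  P_R8 = (2.888 - 2.814)²/51 = 0.0001073 W
  P_R9 = (2.809 - 2.808)²/2.4 = 0.0000000644 W
  P_R10 = (0.7912 - 0)²/20000 = 0.0000313 W
P_total = P_R1 + P_R2 + P_R3 + P_R4 + P_R5 + P_R6 + P_R7 + P_R8 + P_R9 + P_R10 = 0.01795 W

Final answer: 0.01795 W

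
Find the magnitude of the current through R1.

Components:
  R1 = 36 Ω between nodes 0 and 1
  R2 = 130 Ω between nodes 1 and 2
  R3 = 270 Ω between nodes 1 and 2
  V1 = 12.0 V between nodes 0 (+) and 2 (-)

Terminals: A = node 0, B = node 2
Nodal analysis, taking node 2 as the 0 V reference.
Source V1 fixes V_0 = 12 V.
KCL at each unknown node (sum of currents leaving = 0; resistances in Ω):
  Node 1: (V_1 - 12)/36 + (V_1 - 0)/130 + (V_1 - 0)/270 = 0
Collecting terms: 0.03917 × V_1 = 0.3333  =>  V_1 = 8.509 V
I_R1 = (V_0 - V_1)/R1 = (12 - 8.509)/36 = 0.09697 A
|I_R1| = 0.09697 A

Final answer: |I_R1| = 0.09697 A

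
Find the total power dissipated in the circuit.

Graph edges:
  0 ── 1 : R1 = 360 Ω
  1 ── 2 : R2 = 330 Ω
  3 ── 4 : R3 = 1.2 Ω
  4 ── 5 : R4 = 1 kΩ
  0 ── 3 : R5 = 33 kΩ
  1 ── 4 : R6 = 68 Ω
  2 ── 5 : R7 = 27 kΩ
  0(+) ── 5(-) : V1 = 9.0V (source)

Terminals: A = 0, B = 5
Nodal analysis, taking node 5 as the 0 V reference.
Source V1 fixes V_0 = 9 V.
KCL at each unknown node (sum of currents leaving = 0; resistances in Ω):
  Node 1: (V_1 - 9)/360 + (V_1 - V_2)/330 + (V_1 - V_4)/68 = 0
  Node 2: (V_2 - V_1)/330 + (V_2 - 0)/27000 = 0
  Node 3: (V_3 - V_4)/1.2 + (V_3 - 9)/33000 = 0
  Node 4: (V_4 - V_3)/1.2 + (V_4 - 0)/1000 + (V_4 - V_1)/68 = 0
Collecting terms (coefficients in siemens):
  0.02051·V_1 - 0.00303·V_2 - 0.01471·V_4 = 0.025
  0.003067·V_2 - 0.00303·V_1 = 0
  0.8334·V_3 - 0.8333·V_4 = 0.0002727
  0.849·V_4 - 0.01471·V_1 - 0.8333·V_3 = 0
Solving these 4 simultaneous equations (Gaussian elimination) gives:
  V_1 = 6.686 V, V_2 = 6.605 V, V_3 = 6.266 V, V_4 = 6.266 V
Power in each resistor, P = (ΔV)²/R:
  P_R1 = (9 - 6.686)²/360 = 0.01487 W
  P_R2 = (6.686 - 6.605)²/330 = 0.00001975 W
  P_R3 = (6.266 - 6.266)²/1.2 = 0.000000008238 W
  P_R4 = (6.266 - 0)²/1000 = 0.03926 W
  P_R5 = (9 - 6.266)²/33000 = 0.0002265 W
  P_R6 = (6.686 - 6.266)²/68 = 0.002599 W
  P_R7 = (6.605 - 0)²/27000 = 0.001616 W
P_total = P_R1 + P_R2 + P_R3 + P_R4 + P_R5 + P_R6 + P_R7 = 0.05859 W

Final answer: 0.05859 W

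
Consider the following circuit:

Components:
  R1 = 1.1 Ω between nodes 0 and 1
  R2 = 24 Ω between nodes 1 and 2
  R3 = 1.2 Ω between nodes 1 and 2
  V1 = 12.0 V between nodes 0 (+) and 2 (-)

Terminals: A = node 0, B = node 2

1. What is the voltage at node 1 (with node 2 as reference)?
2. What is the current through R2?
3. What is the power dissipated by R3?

Nodal analysis, taking node 2 as the 0 V reference.
Source V1 fixes V_0 = 12 V.
KCL at each unknown node (sum of currents leaving = 0; resistances in Ω):
  Node 1: (V_1 - 12)/1.1 + (V_1 - 0)/24 + (V_1 - 0)/1.2 = 0
Collecting terms: 1.784 × V_1 = 10.91  =>  V_1 = 6.115 V
Part 1:
  Read off the nodal solution: V_1 = 6.115 V
Part 2:
  I_R2 = (V_1 - V_2)/R2 = (6.115 - 0)/24 = 0.2548 A
  Magnitude: I_R2 = 0.2548 A
Part 3:
  I_R3 = (V_1 - V_2)/R3 = (6.115 - 0)/1.2 = 5.096 A
  P_R3 = I_R3² × R3 = (5.096)² × 1.2 = 31.16 W

Final answers:
1. V_1 = 6.115 V
2. I_R2 = 0.2548 A
3. P_R3 = 31.16 W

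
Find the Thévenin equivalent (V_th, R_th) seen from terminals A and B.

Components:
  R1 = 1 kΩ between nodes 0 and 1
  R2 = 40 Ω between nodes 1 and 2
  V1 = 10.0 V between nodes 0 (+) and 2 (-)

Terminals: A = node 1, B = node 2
Step 1 — V_th is the open-circuit voltage V_A - V_B (nothing connected across the terminals).
Nodal analysis, taking node 2 as the 0 V reference.
Source V1 fixes V_0 = 10 V.
KCL at each unknown node (sum of currents leaving = 0; resistances in Ω):
  Node 1: (V_1 - 10)/1000 + (V_1 - 0)/40 = 0
Collecting terms: 0.026 × V_1 = 0.01  =>  V_1 = 0.3846 V
V_th = V_1 - V_2 = 0.3846 - 0 = 0.3846 V
Step 2 — R_th: zero the source — replace V1 by a short circuit (node 2 merges into node 0) — and find the resistance seen between A (node 1) and B (node 0).
Reduce the network between node 1 (A) and node 0 (B) by series/parallel combination:
  Rp1 = R1 ‖ R2 (parallel, both between nodes 0 and 1) = 1/(1/1000 + 1/40) = 38.46 Ω
R_th = 38.46 Ω

Final answer: V_th = 0.3846 V, R_th = 38.46 Ω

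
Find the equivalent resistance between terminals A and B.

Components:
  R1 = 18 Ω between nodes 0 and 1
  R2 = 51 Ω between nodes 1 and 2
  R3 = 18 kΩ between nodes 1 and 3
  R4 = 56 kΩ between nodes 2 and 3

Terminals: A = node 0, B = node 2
Reduce the network between node 0 (A) and node 2 (B) by series/parallel combination:
  Rs1 = R3 + R4 (series, joined only at node 3) = 18000 + 56000 = 74000 Ω
  Rp1 = R2 ‖ Rs1 (parallel, both between nodes 1 and 2) = 1/(1/51 + 1/74000) = 50.96 Ω
  Rs2 = R1 + Rp1 (series, joined only at node 1) = 18 + 50.96 = 68.96 Ω
R_eq = 68.96 Ω

Final answer: 68.96 Ω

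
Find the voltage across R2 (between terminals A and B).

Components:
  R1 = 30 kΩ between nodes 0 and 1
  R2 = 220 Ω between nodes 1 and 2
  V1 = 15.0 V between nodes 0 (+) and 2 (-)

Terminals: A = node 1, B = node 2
R1 and R2 are in series across V1 (node 0 → node 1 → node 2), and the output A–B is taken across R2, so this is a voltage divider.
Series current: I = V1/(R1 + R2) = 15/(30000 + 220) = 15/30220 = 0.0004964 A
V_R2 = I × R2 = V1 × R2/(R1 + R2) = 15 × 220/30220 = 0.1092 V

Final answer: 0.1092 V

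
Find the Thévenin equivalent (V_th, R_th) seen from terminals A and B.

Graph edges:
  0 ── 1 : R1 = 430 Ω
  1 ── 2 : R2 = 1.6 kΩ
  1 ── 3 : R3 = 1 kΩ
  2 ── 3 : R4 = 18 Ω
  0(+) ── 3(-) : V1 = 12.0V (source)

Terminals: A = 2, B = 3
Step 1 — V_th is the open-circuit voltage V_A - V_B (nothing connected across the terminals).
Nodal analysis, taking node 3 as the 0 V reference.
Source V1 fixes V_0 = 12 V.
KCL at each unknown node (sum of currents leaving = 0; resistances in Ω):
  Node 1: (V_1 - 12)/430 + (V_1 - V_2)/1600 + (V_1 - 0)/1000 = 0
  Node 2: (V_2 - V_1)/1600 + (V_2 - 0)/18 = 0
Collecting terms (coefficients in siemens):
  0.003951·V_1 - 0.000625·V_2 = 0.02791
  0.05618·V_2 - 0.000625·V_1 = 0
Determinant D = (0.003951)(0.05618) - (-0.000625)(-0.000625) = 0.0002216
V_1 = [(0.02791)(0.05618) - (-0.000625)(0)]/D = 7.076 V
V_2 = [(0.003951)(0) - (0.02791)(-0.000625)]/D = 0.07872 V
V_th = V_2 - V_3 = 0.07872 - 0 = 0.07872 V
Step 2 — R_th: zero the source — replace V1 by a short circuit (node 3 merges into node 0) — and find the resistance seen between A (node 2) and B (node 0).
Reduce the network between node 2 (A) and node 0 (B) by series/parallel combination:
  Rp1 = R1 ‖ R3 (parallel, both between nodes 0 and 1) = 1/(1/430 + 1/1000) = 300.7 Ω
  Rs1 = R2 + Rp1 (series, joined only at node 1) = 1600 + 300.7 = 1901 Ω
  Rp2 = R4 ‖ Rs1 (parallel, both between nodes 0 and 2) = 1/(1/18 + 1/1901) = 17.83 Ω
R_th = 17.83 Ω

Final answer: V_th = 0.07872 V, R_th = 17.83 Ω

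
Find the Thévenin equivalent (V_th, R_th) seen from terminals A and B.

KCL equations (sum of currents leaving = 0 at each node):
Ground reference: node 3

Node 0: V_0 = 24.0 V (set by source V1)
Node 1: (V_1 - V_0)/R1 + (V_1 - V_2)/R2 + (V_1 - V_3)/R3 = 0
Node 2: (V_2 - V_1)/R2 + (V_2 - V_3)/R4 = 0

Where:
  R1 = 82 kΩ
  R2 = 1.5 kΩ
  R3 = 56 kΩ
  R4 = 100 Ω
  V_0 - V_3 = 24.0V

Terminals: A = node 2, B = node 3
Step 1 — V_th is the open-circuit voltage V_A - V_B (nothing connected across the terminals).
Nodal analysis, taking node 3 as the 0 V reference.
Source V1 fixes V_0 = 24 V.
KCL at each unknown node (sum of currents leaving = 0; resistances in Ω):
  Node 1: (V_1 - 24)/82000 + (V_1 - V_2)/1500 + (V_1 - 0)/56000 = 0
  Node 2: (V_2 - V_1)/1500 + (V_2 - 0)/100 = 0
Collecting terms (coefficients in siemens):
  0.0006967·V_1 - 0.0006667·V_2 = 0.0002927
  0.01067·V_2 - 0.0006667·V_1 = 0
Determinant D = (0.0006967)(0.01067) - (-0.0006667)(-0.0006667) = 0.000006987
V_1 = [(0.0002927)(0.01067) - (-0.0006667)(0)]/D = 0.4468 V
V_2 = [(0.0006967)(0) - (0.0002927)(-0.0006667)]/D = 0.02793 V
V_th = V_2 - V_3 = 0.02793 - 0 = 0.02793 V
Step 2 — R_th: zero the source — replace V1 by a short circuit (node 3 merges into node 0) — and find the resistance seen between A (node 2) and B (node 0).
Reduce the network between node 2 (A) and node 0 (B) by series/parallel combination:
  Rp1 = R1 ‖ R3 (parallel, both between nodes 0 and 1) = 1/(1/82000 + 1/56000) = 33280 Ω
  Rs1 = R2 + Rp1 (series, joined only at node 1) = 1500 + 33280 = 34780 Ω
  Rp2 = R4 ‖ Rs1 (parallel, both between nodes 0 and 2) = 1/(1/100 + 1/34780) = 99.71 Ω
R_th = 99.71 Ω

Final answer: V_th = 0.02793 V, R_th = 99.71 Ω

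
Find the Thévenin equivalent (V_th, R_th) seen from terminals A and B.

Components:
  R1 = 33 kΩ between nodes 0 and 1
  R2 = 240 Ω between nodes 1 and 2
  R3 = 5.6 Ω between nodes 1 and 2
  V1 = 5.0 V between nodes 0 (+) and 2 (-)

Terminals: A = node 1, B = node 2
Step 1 — V_th is the open-circuit voltage V_A - V_B (nothing connected across the terminals).
Nodal analysis, taking node 2 as the 0 V reference.
Source V1 fixes V_0 = 5 V.
KCL at each unknown node (sum of currents leaving = 0; resistances in Ω):
  Node 1: (V_1 - 5)/33000 + (V_1 - 0)/240 + (V_1 - 0)/5.6 = 0
Collecting terms: 0.1828 × V_1 = 0.0001515  =>  V_1 = 0.000829 V
V_th = V_1 - V_2 = 0.000829 - 0 = 0.000829 V
Step 2 — R_th: zero the source — replace V1 by a short circuit (node 2 merges into node 0) — and find the resistance seen between A (node 1) and B (node 0).
Reduce the network between node 1 (A) and node 0 (B) by series/parallel combination:
  Rp1 = R1 ‖ R2 ‖ R3 (parallel, all between nodes 0 and 1) = 1/(1/33000 + 1/240 + 1/5.6) = 5.471 Ω
R_th = 5.471 Ω

Final answer: V_th = 0.000829 V, R_th = 5.471 Ω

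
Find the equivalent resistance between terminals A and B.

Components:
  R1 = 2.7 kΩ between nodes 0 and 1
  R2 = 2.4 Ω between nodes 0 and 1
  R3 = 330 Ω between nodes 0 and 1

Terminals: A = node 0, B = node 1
Reduce the network between node 0 (A) and node 1 (B) by series/parallel combination:
  Rp1 = R1 ‖ R2 ‖ R3 (parallel, all between nodes 0 and 1) = 1/(1/2700 + 1/2.4 + 1/330) = 2.381 Ω
R_eq = 2.381 Ω

Final answer: 2.381 Ω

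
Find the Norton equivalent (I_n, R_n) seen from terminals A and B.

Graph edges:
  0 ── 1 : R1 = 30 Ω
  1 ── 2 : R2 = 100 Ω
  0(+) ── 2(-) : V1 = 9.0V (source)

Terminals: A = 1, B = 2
Find the Thévenin equivalent first; then I_n = V_th/R_th and R_n = R_th.
Step 1 — V_th is the open-circuit voltage V_A - V_B (nothing connected across the terminals).
Nodal analysis, taking node 2 as the 0 V reference.
Source V1 fixes V_0 = 9 V.
KCL at each unknown node (sum of currents leaving = 0; resistances in Ω):
  Node 1: (V_1 - 9)/30 + (V_1 - 0)/100 = 0
Collecting terms: 0.04333 × V_1 = 0.3  =>  V_1 = 6.923 V
V_th = V_1 - V_2 = 6.923 - 0 = 6.923 V
Step 2 — R_th: zero the source — replace V1 by a short circuit (node 2 merges into node 0) — and find the resistance seen between A (node 1) and B (node 0).
Reduce the network between node 1 (A) and node 0 (B) by series/parallel combination:
  Rp1 = R1 ‖ R2 (parallel, both between nodes 0 and 1) = 1/(1/30 + 1/100) = 23.08 Ω
R_th = 23.08 Ω
I_n = V_th/R_th = 6.923/23.08 = 0.3 A, and R_n = R_th = 23.08 Ω

Final answer: I_n = 0.3 A, R_n = 23.08 Ω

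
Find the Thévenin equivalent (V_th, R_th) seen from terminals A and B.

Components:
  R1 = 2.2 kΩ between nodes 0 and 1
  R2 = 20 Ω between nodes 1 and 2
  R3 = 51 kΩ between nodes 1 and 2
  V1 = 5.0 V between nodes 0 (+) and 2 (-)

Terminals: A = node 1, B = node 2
Step 1 — V_th is the open-circuit voltage V_A - V_B (nothing connected across the terminals).
Nodal analysis, taking node 2 as the 0 V reference.
Source V1 fixes V_0 = 5 V.
KCL at each unknown node (sum of currents leaving = 0; resistances in Ω):
  Node 1: (V_1 - 5)/2200 + (V_1 - 0)/20 + (V_1 - 0)/51000 = 0
Collecting terms: 0.05047 × V_1 = 0.002273  =>  V_1 = 0.04503 V
V_th = V_1 - V_2 = 0.04503 - 0 = 0.04503 V
Step 2 — R_th: zero the source — replace V1 by a short circuit (node 2 merges into node 0) — and find the resistance seen between A (node 1) and B (node 0).
Reduce the network between node 1 (A) and node 0 (B) by series/parallel combination:
  Rp1 = R1 ‖ R2 ‖ R3 (parallel, all between nodes 0 and 1) = 1/(1/2200 + 1/20 + 1/51000) = 19.81 Ω
R_th = 19.81 Ω

Final answer: V_th = 0.04503 V, R_th = 19.81 Ω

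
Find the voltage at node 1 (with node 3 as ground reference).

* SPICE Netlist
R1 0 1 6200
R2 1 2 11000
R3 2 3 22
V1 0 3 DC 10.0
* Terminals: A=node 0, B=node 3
Nodal analysis, taking node 3 as the 0 V reference.
Source V1 fixes V_0 = 10 V.
KCL at each unknown node (sum of currents leaving = 0; resistances in Ω):
  Node 1: (V_1 - 10)/6200 + (V_1 - V_2)/11000 = 0
  Node 2: (V_2 - V_1)/11000 + (V_2 - 0)/22 = 0
Collecting terms (coefficients in siemens):
  0.0002522·V_1 - 0.00009091·V_2 = 0.001613
  0.04555·V_2 - 0.00009091·V_1 = 0
Determinant D = (0.0002522)(0.04555) - (-0.00009091)(-0.00009091) = 0.00001148
V_1 = [(0.001613)(0.04555) - (-0.00009091)(0)]/D = 6.4 V
V_2 = [(0.0002522)(0) - (0.001613)(-0.00009091)]/D = 0.01277 V
The requested potential is V_1 = 6.4 V.

Final answer: V_1 = 6.4 V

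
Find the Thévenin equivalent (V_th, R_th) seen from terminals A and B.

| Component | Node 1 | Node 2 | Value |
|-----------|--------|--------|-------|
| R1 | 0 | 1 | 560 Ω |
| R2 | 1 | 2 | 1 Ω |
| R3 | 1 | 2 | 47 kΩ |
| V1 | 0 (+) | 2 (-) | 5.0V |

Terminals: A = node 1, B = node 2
Step 1 — V_th is the open-circuit voltage V_A - V_B (nothing connected across the terminals).
Nodal analysis, taking node 2 as the 0 V reference.
Source V1 fixes V_0 = 5 V.
KCL at each unknown node (sum of currents leaving = 0; resistances in Ω):
  Node 1: (V_1 - 5)/560 + (V_1 - 0)/1 + (V_1 - 0)/47000 = 0
Collecting terms: 1.002 × V_1 = 0.008929  =>  V_1 = 0.008912 V
V_th = V_1 - V_2 = 0.008912 - 0 = 0.008912 V
Step 2 — R_th: zero the source — replace V1 by a short circuit (node 2 merges into node 0) — and find the resistance seen between A (node 1) and B (node 0).
Reduce the network between node 1 (A) and node 0 (B) by series/parallel combination:
  Rp1 = R1 ‖ R2 ‖ R3 (parallel, all between nodes 0 and 1) = 1/(1/560 + 1/1 + 1/47000) = 0.9982 Ω
R_th = 0.9982 Ω

Final answer: V_th = 0.008912 V, R_th = 0.9982 Ω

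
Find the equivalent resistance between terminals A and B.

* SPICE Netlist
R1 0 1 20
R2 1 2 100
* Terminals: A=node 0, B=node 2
Reduce the network between node 0 (A) and node 2 (B) by series/parallel combination:
  Rs1 = R1 + R2 (series, joined only at node 1) = 20 + 100 = 120 Ω
R_eq = 120 Ω

Final answer: 120 Ω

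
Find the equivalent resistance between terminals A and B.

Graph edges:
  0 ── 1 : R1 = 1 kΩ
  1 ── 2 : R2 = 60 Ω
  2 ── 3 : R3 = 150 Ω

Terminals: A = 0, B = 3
Reduce the network between node 0 (A) and node 3 (B) by series/parallel combination:
  Rs1 = R1 + R2 (series, joined only at node 1) = 1000 + 60 = 1060 Ω
  Rs2 = R3 + Rs1 (series, joined only at node 2) = 150 + 1060 = 1210 Ω
R_eq = 1.21 kΩ

Final answer: 1.21 kΩ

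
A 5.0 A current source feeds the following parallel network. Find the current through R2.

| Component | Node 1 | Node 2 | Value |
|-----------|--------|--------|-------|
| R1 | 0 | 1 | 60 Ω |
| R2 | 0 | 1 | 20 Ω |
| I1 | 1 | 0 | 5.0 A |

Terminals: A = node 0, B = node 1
All resistors sit directly between nodes 0 and 1, so they are in parallel and share one voltage V; the full source current 5 A splits among them.
1/R_par = 1/60 + 1/20 = 0.06667 S  =>  R_par = 15 Ω
V = I × R_par = 5 × 15 = 75 V
I_R2 = V/R2 = 75/20 = 3.75 A

Final answer: 3.75 A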